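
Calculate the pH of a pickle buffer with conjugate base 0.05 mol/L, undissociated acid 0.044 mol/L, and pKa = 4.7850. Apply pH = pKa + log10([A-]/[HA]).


ratio = [A-] / [HA] = 0.05 / 0.044 = 1.1364
log10(ratio) = 0.0555173
pH = pKa + log10(ratio) = 4.7850 + 0.0555173 = 4.8405


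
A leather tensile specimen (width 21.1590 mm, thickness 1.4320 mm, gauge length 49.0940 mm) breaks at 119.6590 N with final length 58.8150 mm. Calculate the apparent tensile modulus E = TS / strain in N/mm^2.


TS = F / (w * t) = 119.6590 / (21.1590 * 1.4320) = 3.9492 N/mm^2
strain = (Lf - L0) / L0 = (58.8150 - 49.0940) / 49.0940 = 0.1980
E = TS / strain = 3.9492 / 0.1980 = 19.9446 N/mm^2


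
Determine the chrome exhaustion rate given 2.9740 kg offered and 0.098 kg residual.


Formula: Uptake = (offered - residual) / offered * 100
Substituting: Uptake = (2.9740 - 0.098) / 2.9740 * 100
Result: 96.7048 %


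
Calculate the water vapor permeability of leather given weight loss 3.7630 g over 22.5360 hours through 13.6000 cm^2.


Formula: WVP = loss / (area * time)
Substituting: WVP = 3.7630 / (13.6000 * 22.5360)
Result: 0.0122777 g/(cm^2*hr)


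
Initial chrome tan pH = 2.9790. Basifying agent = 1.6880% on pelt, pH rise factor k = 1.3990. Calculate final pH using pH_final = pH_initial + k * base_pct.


Formula: pH_final = pH_initial + k * base_pct
Substituting: pH_final = 2.9790 + 1.3990 * 1.6880
Result: 5.3405


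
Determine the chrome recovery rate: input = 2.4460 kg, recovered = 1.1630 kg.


Formula: Recovery = recovered / input * 100
Substituting: Recovery = 1.1630 / 2.4460 * 100
Result: 47.5470 %


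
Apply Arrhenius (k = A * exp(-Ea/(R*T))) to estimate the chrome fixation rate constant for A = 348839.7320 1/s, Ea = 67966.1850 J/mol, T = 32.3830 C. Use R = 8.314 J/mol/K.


T_K = T_C + 273.15 = 32.3830 + 273.15 = 305.5330 K
exponent = -Ea / (R * T_K) = -67966.1850 / (8.314 * 305.5330) = -26.7562
k = A * exp(exponent) = 348839.7320 * exp(-26.7562) = 8.3666e-07 1/s


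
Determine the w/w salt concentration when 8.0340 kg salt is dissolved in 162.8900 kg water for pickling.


Formula: Conc = salt / (water + salt) * 100
Substituting: Conc = 8.0340 / (162.8900 + 8.0340) * 100
Result: 4.7003 %


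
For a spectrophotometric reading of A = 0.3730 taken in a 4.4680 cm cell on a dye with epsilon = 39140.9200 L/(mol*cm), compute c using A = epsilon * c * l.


Formula: c = A / (epsilon * l)
Substituting: c = 0.3730 / (39140.9200 * 4.4680)
Result: 2.1329e-06 mol/L


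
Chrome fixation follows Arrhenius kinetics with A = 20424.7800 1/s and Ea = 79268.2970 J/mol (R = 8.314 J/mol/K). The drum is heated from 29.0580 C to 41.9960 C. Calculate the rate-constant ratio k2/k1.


T1 = 29.0580 + 273.15 = 302.2080 K; T2 = 41.9960 + 273.15 = 315.1460 K
k1 = A * exp(-Ea/(R*T1)) = 20424.7800 * exp(-79268.2970/(8.314*302.2080)) = 4.0613e-10 1/s
k2 = A * exp(-Ea/(R*T2)) = 20424.7800 * exp(-79268.2970/(8.314*315.1460)) = 1.4831e-09 1/s
k2/k1 = 1.4831e-09 / 4.0613e-10 = 3.6517


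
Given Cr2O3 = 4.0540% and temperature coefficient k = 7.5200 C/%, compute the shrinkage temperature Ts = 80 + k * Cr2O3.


Formula: Ts = 80 + k * Cr2O3
Substituting: Ts = 80 + 7.5200 * 4.0540
Result: 110.4861 C


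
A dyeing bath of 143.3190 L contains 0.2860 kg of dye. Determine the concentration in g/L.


Formula: Conc = dye_mass(kg) / volume(L) * 1000
Substituting: Conc = 0.2860 / 143.3190 * 1000
Result: 1.9955 g/L


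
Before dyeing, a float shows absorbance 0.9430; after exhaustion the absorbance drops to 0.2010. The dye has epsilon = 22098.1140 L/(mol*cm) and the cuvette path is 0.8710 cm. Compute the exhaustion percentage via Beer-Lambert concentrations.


c_initial = A_i / (epsilon * l) = 0.9430 / (22098.1140 * 0.8710) = 4.8993e-05 mol/L
c_final = A_f / (epsilon * l) = 0.2010 / (22098.1140 * 0.8710) = 1.0443e-05 mol/L
Exhaustion = (c_initial - c_final) / c_initial * 100 = (4.8993e-05 - 1.0443e-05) / 4.8993e-05 * 100 = 78.6850 %


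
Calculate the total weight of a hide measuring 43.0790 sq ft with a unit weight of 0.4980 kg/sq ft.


Formula: Weight = area * weight_per_sqft
Substituting: Weight = 43.0790 * 0.4980
Result: 21.4533 kg


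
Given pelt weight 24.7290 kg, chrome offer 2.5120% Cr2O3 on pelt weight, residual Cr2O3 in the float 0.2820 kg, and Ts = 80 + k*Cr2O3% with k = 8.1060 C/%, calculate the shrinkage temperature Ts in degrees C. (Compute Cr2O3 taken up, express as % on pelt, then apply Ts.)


Offered = pelt * offer_pct / 100 = 24.7290 * 2.5120 / 100 = 0.6212 kg
Uptake = offered - residual = 0.6212 - 0.2820 = 0.3392 kg
Cr2O3% on pelt = uptake / pelt * 100 = 0.3392 / 24.7290 * 100 = 1.3716 %
Ts = 80 + k * Cr2O3% = 80 + 8.1060 * 1.3716 = 91.1185 C


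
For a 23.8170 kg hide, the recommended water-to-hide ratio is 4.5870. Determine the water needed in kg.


Formula: Water = hide_weight * ratio
Substituting: Water = 23.8170 * 4.5870
Result: 109.2486 kg


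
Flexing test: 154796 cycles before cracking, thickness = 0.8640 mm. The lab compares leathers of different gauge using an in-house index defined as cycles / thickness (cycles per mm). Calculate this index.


Formula: Index = cycles / thickness
Substituting: Index = 154796 / 0.8640
Result: 179162.0370 cycles/mm


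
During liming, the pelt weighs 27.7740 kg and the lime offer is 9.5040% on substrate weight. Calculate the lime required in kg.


Formula: Lime = substrate * pct / 100
Substituting: Lime = 27.7740 * 9.5040 / 100
Result: 2.6396 kg


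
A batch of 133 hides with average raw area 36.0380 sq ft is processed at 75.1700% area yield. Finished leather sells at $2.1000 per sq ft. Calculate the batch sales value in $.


Raw_total = N * avg_area = 133 * 36.0380 = 4793.0540 sq ft
Finished = Raw_total * yield / 100 = 4793.0540 * 75.1700 / 100 = 3602.9387 sq ft
Value = Finished * price = 3602.9387 * 2.1000 = 7566.1713 $


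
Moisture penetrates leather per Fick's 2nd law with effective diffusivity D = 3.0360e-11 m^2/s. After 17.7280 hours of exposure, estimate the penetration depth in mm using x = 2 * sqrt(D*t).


t = 17.7280 hr * 3600 = 63820.8000 s
D * t = 3.0360e-11 * 63820.8000 = 1.9376e-06
x = 2 * sqrt(D*t) = 2 * sqrt(1.9376e-06) = 0.00278395 m = 2.7840 mm


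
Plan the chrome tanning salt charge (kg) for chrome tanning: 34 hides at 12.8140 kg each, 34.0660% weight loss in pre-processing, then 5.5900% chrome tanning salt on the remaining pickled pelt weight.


Total_raw = N * avg_wt = 34 * 12.8140 = 435.6760 kg
Substrate = Total_raw * (1 - loss/100) = 435.6760 * (1 - 34.0660/100) = 287.2586 kg
Chrome = Substrate * pct / 100 = 287.2586 * 5.5900 / 100 = 16.0578 kg


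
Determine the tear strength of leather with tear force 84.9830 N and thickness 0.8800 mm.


Formula: Tear strength = force / thickness
Substituting: Tear strength = 84.9830 / 0.8800
Result: 96.5716 N/mm


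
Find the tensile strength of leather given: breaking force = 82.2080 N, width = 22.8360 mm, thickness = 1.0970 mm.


Formula: TS = force / (width * thickness)
Substituting: TS = 82.2080 / (22.8360 * 1.0970)
Result: 3.2816 N/mm^2


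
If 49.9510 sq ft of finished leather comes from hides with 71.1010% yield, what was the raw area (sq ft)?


Formula: raw = finished * 100 / yield
Substituting: raw = 49.9510 * 100 / 71.1010
Result: 70.2536 sq ft


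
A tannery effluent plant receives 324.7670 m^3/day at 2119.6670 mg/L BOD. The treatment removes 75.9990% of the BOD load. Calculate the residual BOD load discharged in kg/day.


Load_in = volume * conc / 1000 = 324.7670 * 2119.6670 / 1000 = 688.3979 kg/day
Removed = Load_in * eff / 100 = 688.3979 * 75.9990 / 100 = 523.1755 kg/day
Load_out = Load_in - Removed = 688.3979 - 523.1755 = 165.2224 kg/day


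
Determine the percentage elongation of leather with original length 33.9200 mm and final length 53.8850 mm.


Formula: Elongation = (Lf - L0) / L0 * 100
Substituting: Elongation = (53.8850 - 33.9200) / 33.9200 * 100
Result: 58.8591 %


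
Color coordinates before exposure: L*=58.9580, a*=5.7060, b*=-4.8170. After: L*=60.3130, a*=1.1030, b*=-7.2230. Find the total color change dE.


dL = 1.3550, da = -4.6030, db = -2.4060
dE = sqrt(1.3550^2 + (-4.6030)^2 + (-2.4060)^2) = 5.3677


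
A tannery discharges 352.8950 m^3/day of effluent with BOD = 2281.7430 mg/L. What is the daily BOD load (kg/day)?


Formula: BOD_load = volume * conc / 1000
Substituting: BOD_load = 352.8950 * 2281.7430 / 1000
Result: 805.2157 kg/day


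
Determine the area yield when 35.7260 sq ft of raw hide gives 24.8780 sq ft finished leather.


Formula: Yield = finished / raw * 100
Substituting: Yield = 24.8780 / 35.7260 * 100
Result: 69.6356 %


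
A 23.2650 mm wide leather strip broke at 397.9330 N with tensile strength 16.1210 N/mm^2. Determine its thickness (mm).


Formula: t = F / (TS * w)
Substituting: t = 397.9330 / (16.1210 * 23.2650)
Result: 1.0610 mm


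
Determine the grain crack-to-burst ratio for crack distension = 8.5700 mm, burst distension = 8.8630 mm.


Formula: Ratio = crack / burst
Substituting: Ratio = 8.5700 / 8.8630
Result: 0.9669


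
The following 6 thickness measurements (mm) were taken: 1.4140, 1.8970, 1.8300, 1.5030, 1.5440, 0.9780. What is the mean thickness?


Formula: Average = sum / n
Substituting: Average = 9.1660 / 6
Result: 1.5277 mm


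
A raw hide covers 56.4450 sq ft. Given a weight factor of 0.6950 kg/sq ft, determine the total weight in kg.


Formula: Weight = area * weight_per_sqft
Substituting: Weight = 56.4450 * 0.6950
Result: 39.2293 kg


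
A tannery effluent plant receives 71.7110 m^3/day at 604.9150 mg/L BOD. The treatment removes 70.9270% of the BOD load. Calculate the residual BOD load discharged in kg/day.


Load_in = volume * conc / 1000 = 71.7110 * 604.9150 / 1000 = 43.3791 kg/day
Removed = Load_in * eff / 100 = 43.3791 * 70.9270 / 100 = 30.7675 kg/day
Load_out = Load_in - Removed = 43.3791 - 30.7675 = 12.6116 kg/day


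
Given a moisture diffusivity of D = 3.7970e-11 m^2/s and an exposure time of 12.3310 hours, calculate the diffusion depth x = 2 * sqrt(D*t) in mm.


t = 12.3310 hr * 3600 = 44391.6000 s
D * t = 3.7970e-11 * 44391.6000 = 1.6855e-06
x = 2 * sqrt(D*t) = 2 * sqrt(1.6855e-06) = 0.00259657 m = 2.5966 mm


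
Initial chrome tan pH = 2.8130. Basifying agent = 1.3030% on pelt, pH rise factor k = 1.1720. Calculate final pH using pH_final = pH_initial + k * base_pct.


Formula: pH_final = pH_initial + k * base_pct
Substituting: pH_final = 2.8130 + 1.1720 * 1.3030
Result: 4.3401


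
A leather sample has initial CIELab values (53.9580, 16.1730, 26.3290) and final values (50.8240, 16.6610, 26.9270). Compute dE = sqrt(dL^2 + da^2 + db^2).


dL = -3.1340, da = 0.4880, db = 0.5980
dE = sqrt((-3.1340)^2 + 0.4880^2 + 0.5980^2) = 3.2276


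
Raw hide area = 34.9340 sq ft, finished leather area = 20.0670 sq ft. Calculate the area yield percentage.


Formula: Yield = finished / raw * 100
Substituting: Yield = 20.0670 / 34.9340 * 100
Result: 57.4426 %


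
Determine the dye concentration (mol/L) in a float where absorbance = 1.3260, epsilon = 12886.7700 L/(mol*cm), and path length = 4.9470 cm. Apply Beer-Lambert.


Formula: c = A / (epsilon * l)
Substituting: c = 1.3260 / (12886.7700 * 4.9470)
Result: 2.0800e-05 mol/L


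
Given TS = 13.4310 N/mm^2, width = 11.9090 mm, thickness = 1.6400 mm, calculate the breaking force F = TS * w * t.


Formula: F = TS * w * t
Substituting: F = 13.4310 * 11.9090 * 1.6400
Result: 262.3176 N


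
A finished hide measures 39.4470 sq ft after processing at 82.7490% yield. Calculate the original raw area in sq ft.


Formula: raw = finished * 100 / yield
Substituting: raw = 39.4470 * 100 / 82.7490
Result: 47.6707 sq ft


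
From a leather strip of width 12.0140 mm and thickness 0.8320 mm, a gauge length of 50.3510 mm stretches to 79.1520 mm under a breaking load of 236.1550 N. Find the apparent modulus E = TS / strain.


TS = F / (w * t) = 236.1550 / (12.0140 * 0.8320) = 23.6258 N/mm^2
strain = (Lf - L0) / L0 = (79.1520 - 50.3510) / 50.3510 = 0.5720
E = TS / strain = 23.6258 / 0.5720 = 41.3035 N/mm^2


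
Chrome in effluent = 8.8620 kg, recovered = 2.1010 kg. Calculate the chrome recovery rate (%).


Formula: Recovery = recovered / input * 100
Substituting: Recovery = 2.1010 / 8.8620 * 100
Result: 23.7080 %


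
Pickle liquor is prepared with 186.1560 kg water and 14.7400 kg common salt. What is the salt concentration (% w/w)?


Formula: Conc = salt / (water + salt) * 100
Substituting: Conc = 14.7400 / (186.1560 + 14.7400) * 100
Result: 7.3371 %


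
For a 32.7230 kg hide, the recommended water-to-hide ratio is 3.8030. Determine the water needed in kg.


Formula: Water = hide_weight * ratio
Substituting: Water = 32.7230 * 3.8030
Result: 124.4456 kg


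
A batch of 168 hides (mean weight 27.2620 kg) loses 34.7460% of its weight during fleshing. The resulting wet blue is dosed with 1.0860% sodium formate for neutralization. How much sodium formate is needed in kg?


Total_raw = N * avg_wt = 168 * 27.2620 = 4580.0160 kg
Substrate = Total_raw * (1 - loss/100) = 4580.0160 * (1 - 34.7460/100) = 2988.6436 kg
Neutralizer = Substrate * pct / 100 = 2988.6436 * 1.0860 / 100 = 32.4567 kg


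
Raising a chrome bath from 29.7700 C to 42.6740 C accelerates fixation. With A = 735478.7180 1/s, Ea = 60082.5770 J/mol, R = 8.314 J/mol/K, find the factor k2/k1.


T1 = 29.7700 + 273.15 = 302.9200 K; T2 = 42.6740 + 273.15 = 315.8240 K
k1 = A * exp(-Ea/(R*T1)) = 735478.7180 * exp(-60082.5770/(8.314*302.9200)) = 3.2043e-05 1/s
k2 = A * exp(-Ea/(R*T2)) = 735478.7180 * exp(-60082.5770/(8.314*315.8240)) = 8.4929e-05 1/s
k2/k1 = 8.4929e-05 / 3.2043e-05 = 2.6505


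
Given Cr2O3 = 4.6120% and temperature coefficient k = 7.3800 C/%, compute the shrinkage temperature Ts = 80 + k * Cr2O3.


Formula: Ts = 80 + k * Cr2O3
Substituting: Ts = 80 + 7.3800 * 4.6120
Result: 114.0366 C


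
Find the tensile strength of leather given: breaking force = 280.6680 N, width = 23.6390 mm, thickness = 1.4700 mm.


Formula: TS = force / (width * thickness)
Substituting: TS = 280.6680 / (23.6390 * 1.4700)
Result: 8.0769 N/mm^2


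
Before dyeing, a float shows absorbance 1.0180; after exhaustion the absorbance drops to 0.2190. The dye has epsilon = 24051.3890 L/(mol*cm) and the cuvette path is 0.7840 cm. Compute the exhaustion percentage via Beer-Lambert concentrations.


c_initial = A_i / (epsilon * l) = 1.0180 / (24051.3890 * 0.7840) = 5.3987e-05 mol/L
c_final = A_f / (epsilon * l) = 0.2190 / (24051.3890 * 0.7840) = 1.1614e-05 mol/L
Exhaustion = (c_initial - c_final) / c_initial * 100 = (5.3987e-05 - 1.1614e-05) / 5.3987e-05 * 100 = 78.4872 %


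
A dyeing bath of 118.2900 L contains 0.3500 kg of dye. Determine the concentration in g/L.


Formula: Conc = dye_mass(kg) / volume(L) * 1000
Substituting: Conc = 0.3500 / 118.2900 * 1000
Result: 2.9588 g/L


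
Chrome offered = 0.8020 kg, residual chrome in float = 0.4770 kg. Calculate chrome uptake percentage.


Formula: Uptake = (offered - residual) / offered * 100
Substituting: Uptake = (0.8020 - 0.4770) / 0.8020 * 100
Result: 40.5237 %


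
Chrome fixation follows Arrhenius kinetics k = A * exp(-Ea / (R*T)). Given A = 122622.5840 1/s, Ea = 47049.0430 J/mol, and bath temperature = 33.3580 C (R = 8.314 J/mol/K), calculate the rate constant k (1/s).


T_K = T_C + 273.15 = 33.3580 + 273.15 = 306.5080 K
exponent = -Ea / (R * T_K) = -47049.0430 / (8.314 * 306.5080) = -18.4629
k = A * exp(exponent) = 122622.5840 * exp(-18.4629) = 0.00117558 1/s


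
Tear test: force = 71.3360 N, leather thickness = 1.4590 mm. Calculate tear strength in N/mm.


Formula: Tear strength = force / thickness
Substituting: Tear strength = 71.3360 / 1.4590
Result: 48.8938 N/mm


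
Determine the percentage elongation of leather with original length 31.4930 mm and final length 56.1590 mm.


Formula: Elongation = (Lf - L0) / L0 * 100
Substituting: Elongation = (56.1590 - 31.4930) / 31.4930 * 100
Result: 78.3222 %


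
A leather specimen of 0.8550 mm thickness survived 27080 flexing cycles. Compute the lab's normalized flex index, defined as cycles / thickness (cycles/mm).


Formula: Index = cycles / thickness
Substituting: Index = 27080 / 0.8550
Result: 31672.5146 cycles/mm


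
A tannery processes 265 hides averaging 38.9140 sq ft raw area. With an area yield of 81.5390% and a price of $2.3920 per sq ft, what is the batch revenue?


Raw_total = N * avg_area = 265 * 38.9140 = 10312.2100 sq ft
Finished = Raw_total * yield / 100 = 10312.2100 * 81.5390 / 100 = 8408.4729 sq ft
Value = Finished * price = 8408.4729 * 2.3920 = 20113.0672 $


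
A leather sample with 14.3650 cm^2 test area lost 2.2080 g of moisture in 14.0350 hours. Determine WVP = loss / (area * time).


Formula: WVP = loss / (area * time)
Substituting: WVP = 2.2080 / (14.3650 * 14.0350)
Result: 0.0109517 g/(cm^2*hr)


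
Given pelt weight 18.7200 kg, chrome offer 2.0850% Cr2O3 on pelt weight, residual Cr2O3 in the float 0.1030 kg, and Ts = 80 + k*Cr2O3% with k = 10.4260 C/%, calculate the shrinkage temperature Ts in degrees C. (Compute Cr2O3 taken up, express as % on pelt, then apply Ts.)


Offered = pelt * offer_pct / 100 = 18.7200 * 2.0850 / 100 = 0.3903 kg
Uptake = offered - residual = 0.3903 - 0.1030 = 0.2873 kg
Cr2O3% on pelt = uptake / pelt * 100 = 0.2873 / 18.7200 * 100 = 1.5348 %
Ts = 80 + k * Cr2O3% = 80 + 10.4260 * 1.5348 = 96.0017 C


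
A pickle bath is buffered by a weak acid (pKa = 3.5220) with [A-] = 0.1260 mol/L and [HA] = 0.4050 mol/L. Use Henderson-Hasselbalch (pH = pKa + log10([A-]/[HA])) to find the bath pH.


ratio = [A-] / [HA] = 0.1260 / 0.4050 = 0.3111
log10(ratio) = -0.5071
pH = pKa + log10(ratio) = 3.5220 - 0.5071 = 3.0149


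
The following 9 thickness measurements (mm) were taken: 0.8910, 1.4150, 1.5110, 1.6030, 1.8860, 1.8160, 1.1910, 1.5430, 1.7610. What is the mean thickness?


Formula: Average = sum / n
Substituting: Average = 13.6170 / 9
Result: 1.5130 mm


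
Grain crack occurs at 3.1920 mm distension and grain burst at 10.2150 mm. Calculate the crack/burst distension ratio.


Formula: Ratio = crack / burst
Substituting: Ratio = 3.1920 / 10.2150
Result: 0.3125


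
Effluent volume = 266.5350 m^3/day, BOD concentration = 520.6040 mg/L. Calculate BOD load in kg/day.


Formula: BOD_load = volume * conc / 1000
Substituting: BOD_load = 266.5350 * 520.6040 / 1000
Result: 138.7592 kg/day


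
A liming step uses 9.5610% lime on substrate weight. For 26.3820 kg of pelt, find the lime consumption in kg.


Formula: Lime = substrate * pct / 100
Substituting: Lime = 26.3820 * 9.5610 / 100
Result: 2.5224 kg


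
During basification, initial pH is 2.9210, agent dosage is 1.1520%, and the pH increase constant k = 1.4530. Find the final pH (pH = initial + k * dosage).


Formula: pH_final = pH_initial + k * base_pct
Substituting: pH_final = 2.9210 + 1.4530 * 1.1520
Result: 4.5949


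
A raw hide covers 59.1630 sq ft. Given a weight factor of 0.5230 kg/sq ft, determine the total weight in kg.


Formula: Weight = area * weight_per_sqft
Substituting: Weight = 59.1630 * 0.5230
Result: 30.9422 kg


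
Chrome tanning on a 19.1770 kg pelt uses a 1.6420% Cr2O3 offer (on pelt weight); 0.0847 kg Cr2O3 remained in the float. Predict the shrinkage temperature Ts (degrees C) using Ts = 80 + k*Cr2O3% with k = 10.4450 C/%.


Offered = pelt * offer_pct / 100 = 19.1770 * 1.6420 / 100 = 0.3149 kg
Uptake = offered - residual = 0.3149 - 0.0847 = 0.2302 kg
Cr2O3% on pelt = uptake / pelt * 100 = 0.2302 / 19.1770 * 100 = 1.2003 %
Ts = 80 + k * Cr2O3% = 80 + 10.4450 * 1.2003 = 92.5374 C


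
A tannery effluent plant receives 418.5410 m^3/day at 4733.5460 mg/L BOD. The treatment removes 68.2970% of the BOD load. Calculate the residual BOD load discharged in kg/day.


Load_in = volume * conc / 1000 = 418.5410 * 4733.5460 / 1000 = 1981.1831 kg/day
Removed = Load_in * eff / 100 = 1981.1831 * 68.2970 / 100 = 1353.0886 kg/day
Load_out = Load_in - Removed = 1981.1831 - 1353.0886 = 628.0945 kg/day


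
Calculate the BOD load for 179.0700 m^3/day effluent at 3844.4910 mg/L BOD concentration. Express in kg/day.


Formula: BOD_load = volume * conc / 1000
Substituting: BOD_load = 179.0700 * 3844.4910 / 1000
Result: 688.4330 kg/day


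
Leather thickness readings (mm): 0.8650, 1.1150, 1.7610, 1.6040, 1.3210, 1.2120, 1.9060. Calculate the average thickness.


Formula: Average = sum / n
Substituting: Average = 9.7840 / 7
Result: 1.3977 mm


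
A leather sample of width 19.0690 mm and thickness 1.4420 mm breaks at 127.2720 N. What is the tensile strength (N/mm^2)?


Formula: TS = force / (width * thickness)
Substituting: TS = 127.2720 / (19.0690 * 1.4420)
Result: 4.6285 N/mm^2


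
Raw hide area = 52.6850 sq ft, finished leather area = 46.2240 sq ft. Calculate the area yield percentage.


Formula: Yield = finished / raw * 100
Substituting: Yield = 46.2240 / 52.6850 * 100
Result: 87.7365 %


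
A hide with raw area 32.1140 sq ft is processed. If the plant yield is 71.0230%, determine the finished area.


Formula: finished = raw * yield / 100
Substituting: finished = 32.1140 * 71.0230 / 100
Result: 22.8083 sq ft


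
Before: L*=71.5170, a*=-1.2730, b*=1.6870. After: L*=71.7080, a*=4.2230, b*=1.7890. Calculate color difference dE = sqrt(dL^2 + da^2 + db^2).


dL = 0.1910, da = 5.4960, db = 0.1020
dE = sqrt(0.1910^2 + 5.4960^2 + 0.1020^2) = 5.5003


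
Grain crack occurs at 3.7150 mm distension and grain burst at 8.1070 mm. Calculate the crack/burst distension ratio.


Formula: Ratio = crack / burst
Substituting: Ratio = 3.7150 / 8.1070
Result: 0.4582


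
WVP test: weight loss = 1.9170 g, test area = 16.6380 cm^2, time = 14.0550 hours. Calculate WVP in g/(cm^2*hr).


Formula: WVP = loss / (area * time)
Substituting: WVP = 1.9170 / (16.6380 * 14.0550)
Result: 0.00819766 g/(cm^2*hr)


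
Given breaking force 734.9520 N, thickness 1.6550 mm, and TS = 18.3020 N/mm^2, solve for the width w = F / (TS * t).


Formula: w = F / (TS * t)
Substituting: w = 734.9520 / (18.3020 * 1.6550)
Result: 24.2640 mm


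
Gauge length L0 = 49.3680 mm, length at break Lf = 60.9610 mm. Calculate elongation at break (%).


Formula: Elongation = (Lf - L0) / L0 * 100
Substituting: Elongation = (60.9610 - 49.3680) / 49.3680 * 100
Result: 23.4828 %


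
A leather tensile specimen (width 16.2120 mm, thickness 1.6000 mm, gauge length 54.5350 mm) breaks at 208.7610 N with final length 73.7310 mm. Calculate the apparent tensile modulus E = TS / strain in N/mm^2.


TS = F / (w * t) = 208.7610 / (16.2120 * 1.6000) = 8.0481 N/mm^2
strain = (Lf - L0) / L0 = (73.7310 - 54.5350) / 54.5350 = 0.3520
E = TS / strain = 8.0481 / 0.3520 = 22.8643 N/mm^2


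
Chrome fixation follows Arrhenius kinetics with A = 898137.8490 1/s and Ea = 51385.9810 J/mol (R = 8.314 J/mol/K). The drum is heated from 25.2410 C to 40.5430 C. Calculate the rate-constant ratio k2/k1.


T1 = 25.2410 + 273.15 = 298.3910 K; T2 = 40.5430 + 273.15 = 313.6930 K
k1 = A * exp(-Ea/(R*T1)) = 898137.8490 * exp(-51385.9810/(8.314*298.3910)) = 9.0715e-04 1/s
k2 = A * exp(-Ea/(R*T2)) = 898137.8490 * exp(-51385.9810/(8.314*313.6930)) = 0.00249166 1/s
k2/k1 = 0.00249166 / 9.0715e-04 = 2.7467


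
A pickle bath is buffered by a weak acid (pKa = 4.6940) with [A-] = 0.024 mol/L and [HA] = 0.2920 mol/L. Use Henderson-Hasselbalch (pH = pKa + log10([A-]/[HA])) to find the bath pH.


ratio = [A-] / [HA] = 0.024 / 0.2920 = 0.0821918
log10(ratio) = -1.0852
pH = pKa + log10(ratio) = 4.6940 - 1.0852 = 3.6088


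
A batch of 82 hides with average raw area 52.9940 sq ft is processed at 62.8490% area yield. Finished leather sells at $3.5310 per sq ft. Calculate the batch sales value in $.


Raw_total = N * avg_area = 82 * 52.9940 = 4345.5080 sq ft
Finished = Raw_total * yield / 100 = 4345.5080 * 62.8490 / 100 = 2731.1083 sq ft
Value = Finished * price = 2731.1083 * 3.5310 = 9643.5435 $


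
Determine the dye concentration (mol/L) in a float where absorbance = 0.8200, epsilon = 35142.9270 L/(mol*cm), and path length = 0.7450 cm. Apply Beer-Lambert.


Formula: c = A / (epsilon * l)
Substituting: c = 0.8200 / (35142.9270 * 0.7450)
Result: 3.1320e-05 mol/L


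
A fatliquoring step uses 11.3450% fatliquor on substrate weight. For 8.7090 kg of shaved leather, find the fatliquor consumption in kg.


Formula: Fat = substrate * pct / 100
Substituting: Fat = 8.7090 * 11.3450 / 100
Result: 0.9880 kg


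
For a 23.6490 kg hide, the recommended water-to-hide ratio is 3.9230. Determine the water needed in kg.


Formula: Water = hide_weight * ratio
Substituting: Water = 23.6490 * 3.9230
Result: 92.7750 kg


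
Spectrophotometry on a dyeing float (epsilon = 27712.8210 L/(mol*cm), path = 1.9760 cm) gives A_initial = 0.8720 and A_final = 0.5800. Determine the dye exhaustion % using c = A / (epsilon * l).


c_initial = A_i / (epsilon * l) = 0.8720 / (27712.8210 * 1.9760) = 1.5924e-05 mol/L
c_final = A_f / (epsilon * l) = 0.5800 / (27712.8210 * 1.9760) = 1.0592e-05 mol/L
Exhaustion = (c_initial - c_final) / c_initial * 100 = (1.5924e-05 - 1.0592e-05) / 1.5924e-05 * 100 = 33.4862 %


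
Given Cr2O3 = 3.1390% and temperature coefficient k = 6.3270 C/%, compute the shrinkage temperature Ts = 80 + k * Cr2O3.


Formula: Ts = 80 + k * Cr2O3
Substituting: Ts = 80 + 6.3270 * 3.1390
Result: 99.8605 C


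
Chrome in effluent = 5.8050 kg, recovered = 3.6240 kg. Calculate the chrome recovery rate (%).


Formula: Recovery = recovered / input * 100
Substituting: Recovery = 3.6240 / 5.8050 * 100
Result: 62.4289 %


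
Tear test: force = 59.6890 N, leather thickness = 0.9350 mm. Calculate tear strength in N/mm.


Formula: Tear strength = force / thickness
Substituting: Tear strength = 59.6890 / 0.9350
Result: 63.8385 N/mm


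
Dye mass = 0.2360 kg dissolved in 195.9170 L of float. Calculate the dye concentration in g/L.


Formula: Conc = dye_mass(kg) / volume(L) * 1000
Substituting: Conc = 0.2360 / 195.9170 * 1000
Result: 1.2046 g/L


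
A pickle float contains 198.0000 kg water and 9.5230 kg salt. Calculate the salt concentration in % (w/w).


Formula: Conc = salt / (water + salt) * 100
Substituting: Conc = 9.5230 / (198.0000 + 9.5230) * 100
Result: 4.5889 %


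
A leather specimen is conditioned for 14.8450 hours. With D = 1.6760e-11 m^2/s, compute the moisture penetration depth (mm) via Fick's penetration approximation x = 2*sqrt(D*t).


t = 14.8450 hr * 3600 = 53442.0000 s
D * t = 1.6760e-11 * 53442.0000 = 8.9569e-07
x = 2 * sqrt(D*t) = 2 * sqrt(8.9569e-07) = 0.00189282 m = 1.8928 mm


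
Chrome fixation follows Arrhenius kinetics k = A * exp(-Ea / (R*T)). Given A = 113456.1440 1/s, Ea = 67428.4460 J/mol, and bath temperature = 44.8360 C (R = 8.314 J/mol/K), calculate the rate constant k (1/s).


T_K = T_C + 273.15 = 44.8360 + 273.15 = 317.9860 K
exponent = -Ea / (R * T_K) = -67428.4460 / (8.314 * 317.9860) = -25.5050
k = A * exp(exponent) = 113456.1440 * exp(-25.5050) = 9.5094e-07 1/s


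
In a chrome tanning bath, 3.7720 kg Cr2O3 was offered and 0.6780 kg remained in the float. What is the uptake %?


Formula: Uptake = (offered - residual) / offered * 100
Substituting: Uptake = (3.7720 - 0.6780) / 3.7720 * 100
Result: 82.0255 %


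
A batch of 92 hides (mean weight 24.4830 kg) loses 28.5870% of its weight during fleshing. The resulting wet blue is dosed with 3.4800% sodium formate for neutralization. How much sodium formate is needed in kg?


Total_raw = N * avg_wt = 92 * 24.4830 = 2252.4360 kg
Substrate = Total_raw * (1 - loss/100) = 2252.4360 * (1 - 28.5870/100) = 1608.5321 kg
Neutralizer = Substrate * pct / 100 = 1608.5321 * 3.4800 / 100 = 55.9769 kg


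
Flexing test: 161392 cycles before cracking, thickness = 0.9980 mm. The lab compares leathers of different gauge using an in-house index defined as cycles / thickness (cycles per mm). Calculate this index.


Formula: Index = cycles / thickness
Substituting: Index = 161392 / 0.9980
Result: 161715.4309 cycles/mm


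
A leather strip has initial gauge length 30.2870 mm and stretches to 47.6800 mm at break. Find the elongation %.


Formula: Elongation = (Lf - L0) / L0 * 100
Substituting: Elongation = (47.6800 - 30.2870) / 30.2870 * 100
Result: 57.4273 %


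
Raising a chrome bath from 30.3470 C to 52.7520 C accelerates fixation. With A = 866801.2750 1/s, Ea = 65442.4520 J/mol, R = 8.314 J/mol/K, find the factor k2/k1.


T1 = 30.3470 + 273.15 = 303.4970 K; T2 = 52.7520 + 273.15 = 325.9020 K
k1 = A * exp(-Ea/(R*T1)) = 866801.2750 * exp(-65442.4520/(8.314*303.4970)) = 4.7235e-06 1/s
k2 = A * exp(-Ea/(R*T2)) = 866801.2750 * exp(-65442.4520/(8.314*325.9020)) = 2.8094e-05 1/s
k2/k1 = 2.8094e-05 / 4.7235e-06 = 5.9477


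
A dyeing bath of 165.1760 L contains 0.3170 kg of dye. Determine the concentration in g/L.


Formula: Conc = dye_mass(kg) / volume(L) * 1000
Substituting: Conc = 0.3170 / 165.1760 * 1000
Result: 1.9192 g/L


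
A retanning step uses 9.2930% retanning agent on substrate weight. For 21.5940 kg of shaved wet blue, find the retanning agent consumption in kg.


Formula: Retan = substrate * pct / 100
Substituting: Retan = 21.5940 * 9.2930 / 100
Result: 2.0067 kg


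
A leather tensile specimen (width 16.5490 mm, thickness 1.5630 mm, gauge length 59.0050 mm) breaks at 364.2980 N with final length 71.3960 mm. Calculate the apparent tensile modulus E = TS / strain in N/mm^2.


TS = F / (w * t) = 364.2980 / (16.5490 * 1.5630) = 14.0840 N/mm^2
strain = (Lf - L0) / L0 = (71.3960 - 59.0050) / 59.0050 = 0.2100
E = TS / strain = 14.0840 / 0.2100 = 67.0669 N/mm^2


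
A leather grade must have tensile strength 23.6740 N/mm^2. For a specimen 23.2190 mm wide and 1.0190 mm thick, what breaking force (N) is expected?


Formula: F = TS * w * t
Substituting: F = 23.6740 * 23.2190 * 1.0190
Result: 560.1307 N


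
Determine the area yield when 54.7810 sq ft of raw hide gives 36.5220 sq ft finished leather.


Formula: Yield = finished / raw * 100
Substituting: Yield = 36.5220 / 54.7810 * 100
Result: 66.6691 %


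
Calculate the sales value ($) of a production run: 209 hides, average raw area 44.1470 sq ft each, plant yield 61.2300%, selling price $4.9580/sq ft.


Raw_total = N * avg_area = 209 * 44.1470 = 9226.7230 sq ft
Finished = Raw_total * yield / 100 = 9226.7230 * 61.2300 / 100 = 5649.5225 sq ft
Value = Finished * price = 5649.5225 * 4.9580 = 28010.3325 $


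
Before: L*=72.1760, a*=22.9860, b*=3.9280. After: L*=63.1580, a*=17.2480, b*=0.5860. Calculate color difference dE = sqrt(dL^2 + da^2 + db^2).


dL = -9.0180, da = -5.7380, db = -3.3420
dE = sqrt((-9.0180)^2 + (-5.7380)^2 + (-3.3420)^2) = 11.1990


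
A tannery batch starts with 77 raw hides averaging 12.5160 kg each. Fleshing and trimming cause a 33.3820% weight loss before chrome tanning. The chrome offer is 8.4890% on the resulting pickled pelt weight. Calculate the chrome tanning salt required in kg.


Total_raw = N * avg_wt = 77 * 12.5160 = 963.7320 kg
Substrate = Total_raw * (1 - loss/100) = 963.7320 * (1 - 33.3820/100) = 642.0190 kg
Chrome = Substrate * pct / 100 = 642.0190 * 8.4890 / 100 = 54.5010 kg


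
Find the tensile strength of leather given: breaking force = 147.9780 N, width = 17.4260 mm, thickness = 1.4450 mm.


Formula: TS = force / (width * thickness)
Substituting: TS = 147.9780 / (17.4260 * 1.4450)
Result: 5.8767 N/mm^2


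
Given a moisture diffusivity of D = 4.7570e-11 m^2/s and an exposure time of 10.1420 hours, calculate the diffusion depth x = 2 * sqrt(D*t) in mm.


t = 10.1420 hr * 3600 = 36511.2000 s
D * t = 4.7570e-11 * 36511.2000 = 1.7368e-06
x = 2 * sqrt(D*t) = 2 * sqrt(1.7368e-06) = 0.00263578 m = 2.6358 mm


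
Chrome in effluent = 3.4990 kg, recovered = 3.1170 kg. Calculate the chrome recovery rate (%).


Formula: Recovery = recovered / input * 100
Substituting: Recovery = 3.1170 / 3.4990 * 100
Result: 89.0826 %


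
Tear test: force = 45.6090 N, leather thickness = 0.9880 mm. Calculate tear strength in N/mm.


Formula: Tear strength = force / thickness
Substituting: Tear strength = 45.6090 / 0.9880
Result: 46.1630 N/mm


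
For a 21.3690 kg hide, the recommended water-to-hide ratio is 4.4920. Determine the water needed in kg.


Formula: Water = hide_weight * ratio
Substituting: Water = 21.3690 * 4.4920
Result: 95.9895 kg


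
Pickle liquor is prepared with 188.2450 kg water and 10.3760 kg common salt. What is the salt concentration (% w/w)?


Formula: Conc = salt / (water + salt) * 100
Substituting: Conc = 10.3760 / (188.2450 + 10.3760) * 100
Result: 5.2240 %


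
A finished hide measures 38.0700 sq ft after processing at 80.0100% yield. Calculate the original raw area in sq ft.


Formula: raw = finished * 100 / yield
Substituting: raw = 38.0700 * 100 / 80.0100
Result: 47.5816 sq ft


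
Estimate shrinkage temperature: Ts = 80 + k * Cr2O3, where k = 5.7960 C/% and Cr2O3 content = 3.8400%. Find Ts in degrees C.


Formula: Ts = 80 + k * Cr2O3
Substituting: Ts = 80 + 5.7960 * 3.8400
Result: 102.2566 C


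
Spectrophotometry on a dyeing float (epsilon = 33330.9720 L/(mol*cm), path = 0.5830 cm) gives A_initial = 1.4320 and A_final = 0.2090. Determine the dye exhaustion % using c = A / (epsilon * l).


c_initial = A_i / (epsilon * l) = 1.4320 / (33330.9720 * 0.5830) = 7.3693e-05 mol/L
c_final = A_f / (epsilon * l) = 0.2090 / (33330.9720 * 0.5830) = 1.0755e-05 mol/L
Exhaustion = (c_initial - c_final) / c_initial * 100 = (7.3693e-05 - 1.0755e-05) / 7.3693e-05 * 100 = 85.4050 %


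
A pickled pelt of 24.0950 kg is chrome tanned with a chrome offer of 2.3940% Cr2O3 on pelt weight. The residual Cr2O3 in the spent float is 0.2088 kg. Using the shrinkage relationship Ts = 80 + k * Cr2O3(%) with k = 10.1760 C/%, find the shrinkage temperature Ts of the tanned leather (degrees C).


Offered = pelt * offer_pct / 100 = 24.0950 * 2.3940 / 100 = 0.5768 kg
Uptake = offered - residual = 0.5768 - 0.2088 = 0.3680 kg
Cr2O3% on pelt = uptake / pelt * 100 = 0.3680 / 24.0950 * 100 = 1.5274 %
Ts = 80 + k * Cr2O3% = 80 + 10.1760 * 1.5274 = 95.5431 C


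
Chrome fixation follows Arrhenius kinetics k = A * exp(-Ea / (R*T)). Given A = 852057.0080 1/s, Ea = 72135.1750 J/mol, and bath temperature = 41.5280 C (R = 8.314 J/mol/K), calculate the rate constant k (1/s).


T_K = T_C + 273.15 = 41.5280 + 273.15 = 314.6780 K
exponent = -Ea / (R * T_K) = -72135.1750 / (8.314 * 314.6780) = -27.5722
k = A * exp(exponent) = 852057.0080 * exp(-27.5722) = 9.0372e-07 1/s


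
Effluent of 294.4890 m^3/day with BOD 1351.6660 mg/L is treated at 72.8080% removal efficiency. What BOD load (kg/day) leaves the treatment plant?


Load_in = volume * conc / 1000 = 294.4890 * 1351.6660 / 1000 = 398.0508 kg/day
Removed = Load_in * eff / 100 = 398.0508 * 72.8080 / 100 = 289.8128 kg/day
Load_out = Load_in - Removed = 398.0508 - 289.8128 = 108.2380 kg/day


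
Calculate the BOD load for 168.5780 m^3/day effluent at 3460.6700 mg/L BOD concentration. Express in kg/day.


Formula: BOD_load = volume * conc / 1000
Substituting: BOD_load = 168.5780 * 3460.6700 / 1000
Result: 583.3928 kg/day


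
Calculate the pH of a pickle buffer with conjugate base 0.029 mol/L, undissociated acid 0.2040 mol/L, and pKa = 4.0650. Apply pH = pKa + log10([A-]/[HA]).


ratio = [A-] / [HA] = 0.029 / 0.2040 = 0.1422
log10(ratio) = -0.8472
pH = pKa + log10(ratio) = 4.0650 - 0.8472 = 3.2178


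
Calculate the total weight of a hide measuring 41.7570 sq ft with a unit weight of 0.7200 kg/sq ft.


Formula: Weight = area * weight_per_sqft
Substituting: Weight = 41.7570 * 0.7200
Result: 30.0650 kg


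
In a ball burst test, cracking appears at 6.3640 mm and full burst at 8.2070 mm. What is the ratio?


Formula: Ratio = crack / burst
Substituting: Ratio = 6.3640 / 8.2070
Result: 0.7754


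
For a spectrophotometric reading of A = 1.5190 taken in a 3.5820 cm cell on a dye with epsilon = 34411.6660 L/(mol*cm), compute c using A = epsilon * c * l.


Formula: c = A / (epsilon * l)
Substituting: c = 1.5190 / (34411.6660 * 3.5820)
Result: 1.2323e-05 mol/L


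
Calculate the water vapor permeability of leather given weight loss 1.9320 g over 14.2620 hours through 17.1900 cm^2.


Formula: WVP = loss / (area * time)
Substituting: WVP = 1.9320 / (17.1900 * 14.2620)
Result: 0.00788045 g/(cm^2*hr)


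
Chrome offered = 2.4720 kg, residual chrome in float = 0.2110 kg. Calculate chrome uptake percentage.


Formula: Uptake = (offered - residual) / offered * 100
Substituting: Uptake = (2.4720 - 0.2110) / 2.4720 * 100
Result: 91.4644 %


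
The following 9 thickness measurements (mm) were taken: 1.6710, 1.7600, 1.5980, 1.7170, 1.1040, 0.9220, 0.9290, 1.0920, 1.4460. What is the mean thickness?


Formula: Average = sum / n
Substituting: Average = 12.2390 / 9
Result: 1.3599 mm


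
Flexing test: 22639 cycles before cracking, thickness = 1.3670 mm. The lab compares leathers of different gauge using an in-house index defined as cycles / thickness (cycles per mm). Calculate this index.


Formula: Index = cycles / thickness
Substituting: Index = 22639 / 1.3670
Result: 16561.0827 cycles/mm


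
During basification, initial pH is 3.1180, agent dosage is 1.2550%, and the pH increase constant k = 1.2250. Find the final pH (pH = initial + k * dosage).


Formula: pH_final = pH_initial + k * base_pct
Substituting: pH_final = 3.1180 + 1.2250 * 1.2550
Result: 4.6554


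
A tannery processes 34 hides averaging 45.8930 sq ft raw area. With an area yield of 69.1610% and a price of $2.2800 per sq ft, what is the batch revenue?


Raw_total = N * avg_area = 34 * 45.8930 = 1560.3620 sq ft
Finished = Raw_total * yield / 100 = 1560.3620 * 69.1610 / 100 = 1079.1620 sq ft
Value = Finished * price = 1079.1620 * 2.2800 = 2460.4893 $


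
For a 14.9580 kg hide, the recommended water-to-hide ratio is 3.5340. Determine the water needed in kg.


Formula: Water = hide_weight * ratio
Substituting: Water = 14.9580 * 3.5340
Result: 52.8616 kg


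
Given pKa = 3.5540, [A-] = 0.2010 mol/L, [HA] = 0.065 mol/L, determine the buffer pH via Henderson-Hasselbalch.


ratio = [A-] / [HA] = 0.2010 / 0.065 = 3.0923
log10(ratio) = 0.4903
pH = pKa + log10(ratio) = 3.5540 + 0.4903 = 4.0443


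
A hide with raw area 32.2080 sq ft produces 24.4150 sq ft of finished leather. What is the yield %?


Formula: Yield = finished / raw * 100
Substituting: Yield = 24.4150 / 32.2080 * 100
Result: 75.8041 %


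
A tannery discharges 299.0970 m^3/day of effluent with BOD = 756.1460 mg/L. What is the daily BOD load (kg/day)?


Formula: BOD_load = volume * conc / 1000
Substituting: BOD_load = 299.0970 * 756.1460 / 1000
Result: 226.1610 kg/day


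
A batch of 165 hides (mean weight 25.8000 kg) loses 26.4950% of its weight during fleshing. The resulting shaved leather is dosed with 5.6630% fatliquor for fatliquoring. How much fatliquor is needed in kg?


Total_raw = N * avg_wt = 165 * 25.8000 = 4257.0000 kg
Substrate = Total_raw * (1 - loss/100) = 4257.0000 * (1 - 26.4950/100) = 3129.1078 kg
Fat = Substrate * pct / 100 = 3129.1078 * 5.6630 / 100 = 177.2014 kg


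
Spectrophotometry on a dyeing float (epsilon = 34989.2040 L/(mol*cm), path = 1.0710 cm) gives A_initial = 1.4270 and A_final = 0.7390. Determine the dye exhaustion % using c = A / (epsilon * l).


c_initial = A_i / (epsilon * l) = 1.4270 / (34989.2040 * 1.0710) = 3.8080e-05 mol/L
c_final = A_f / (epsilon * l) = 0.7390 / (34989.2040 * 1.0710) = 1.9721e-05 mol/L
Exhaustion = (c_initial - c_final) / c_initial * 100 = (3.8080e-05 - 1.9721e-05) / 3.8080e-05 * 100 = 48.2130 %


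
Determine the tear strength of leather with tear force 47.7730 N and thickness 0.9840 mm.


Formula: Tear strength = force / thickness
Substituting: Tear strength = 47.7730 / 0.9840
Result: 48.5498 N/mm
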